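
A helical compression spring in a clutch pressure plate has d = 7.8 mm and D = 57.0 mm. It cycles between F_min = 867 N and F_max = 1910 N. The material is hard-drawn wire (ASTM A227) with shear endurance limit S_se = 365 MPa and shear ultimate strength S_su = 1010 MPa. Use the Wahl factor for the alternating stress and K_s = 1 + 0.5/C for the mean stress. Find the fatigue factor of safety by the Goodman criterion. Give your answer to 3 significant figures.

C = D/d = 57.0/7.8 = 7.3077; K_W = (4C−1)/(4C−4)+0.615/C = 1.2031; K_s = 1+0.5/C = 1.0684
F_a = (F_max−F_min)/2 = 521.5 N; F_m = (F_max+F_min)/2 = 1388.5 N
τ_a = K_W·8F_aD/(πd³) = 1.2031 × 159.51 = 191.9 MPa
τ_m = K_s·8F_mD/(πd³) = 1.0684 × 424.69 = 453.75 MPa
Goodman: 1/n_f = τ_a/S_se + τ_m/S_su = 191.9/365 + 453.75/1010 = 0.52575 + 0.44926 = 0.97501
n_f = 1/0.97501 = 1.026

1.03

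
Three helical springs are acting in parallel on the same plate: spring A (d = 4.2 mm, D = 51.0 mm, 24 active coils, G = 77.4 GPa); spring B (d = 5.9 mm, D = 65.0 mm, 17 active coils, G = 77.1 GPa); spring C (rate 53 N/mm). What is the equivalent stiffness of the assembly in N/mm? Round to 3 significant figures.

k_A = Gd⁴/(8D³N_a) = (77.4×10³)(4.2⁴)/(8·51.0³·24) = 0.94564 N/mm
k_B = Gd⁴/(8D³N_a) = (77.1×10³)(5.9⁴)/(8·65.0³·17) = 2.5014 N/mm
Parallel: k_eq = 0.94564 + 2.5014 + 53 = 56.447 N/mm

56.4 N/mm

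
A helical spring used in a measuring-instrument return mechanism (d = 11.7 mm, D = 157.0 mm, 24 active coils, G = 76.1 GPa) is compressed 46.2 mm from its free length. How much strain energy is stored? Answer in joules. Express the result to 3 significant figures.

k = Gd⁴/(8D³N_a) = (76.1×10³)(11.7⁴)/(8·157.0³·24) = 1.9192 N/mm
U = ½kδ² = 0.5 × 1.9192 × 46.2² = 2048.2 N·mm = 2.0482 J

2.05 J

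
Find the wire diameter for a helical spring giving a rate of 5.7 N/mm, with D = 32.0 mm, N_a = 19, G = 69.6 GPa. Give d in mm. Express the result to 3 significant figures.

d = (8D³N_a·k / G)^(1/4) = (8·32.0³·19·5.7 / (69.6×10³))^0.25
  = (407.91)^0.25 = 4.4941 mm

4.49 mm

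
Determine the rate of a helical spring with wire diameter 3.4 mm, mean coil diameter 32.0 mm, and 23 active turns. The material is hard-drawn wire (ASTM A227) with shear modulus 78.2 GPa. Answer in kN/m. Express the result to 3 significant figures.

1.73 kN/m

k = Gd⁴/(8D³N_a) = (78.2×10³ × 3.4⁴) / (8 × 32.0³ × 23)
  = 1.04501e+07 / 6.02931e+06 = 1.7332 N/mm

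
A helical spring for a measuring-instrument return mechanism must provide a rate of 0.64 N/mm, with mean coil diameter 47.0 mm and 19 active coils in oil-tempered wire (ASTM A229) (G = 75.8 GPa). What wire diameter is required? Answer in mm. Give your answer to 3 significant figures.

d = (8D³N_a·k / G)^(1/4) = (8·47.0³·19·0.64 / (75.8×10³))^0.25
  = (133.24)^0.25 = 3.3975 mm

3.40 mm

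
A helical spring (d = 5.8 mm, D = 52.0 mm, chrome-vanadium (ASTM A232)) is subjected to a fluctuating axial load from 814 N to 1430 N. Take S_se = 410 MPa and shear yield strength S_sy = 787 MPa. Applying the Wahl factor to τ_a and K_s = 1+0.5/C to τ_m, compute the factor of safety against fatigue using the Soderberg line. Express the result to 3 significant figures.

C = D/d = 52.0/5.8 = 8.9655; K_W = (4C−1)/(4C−4)+0.615/C = 1.1628; K_s = 1+0.5/C = 1.0558
F_a = (F_max−F_min)/2 = 308 N; F_m = (F_max+F_min)/2 = 1122 N
τ_a = K_W·8F_aD/(πd³) = 1.1628 × 209.03 = 243.05 MPa
τ_m = K_s·8F_mD/(πd³) = 1.0558 × 761.47 = 803.94 MPa
Soderberg: 1/n_f = τ_a/S_se + τ_m/S_sy = 243.05/410 + 803.94/787 = 0.59281 + 1.02152 = 1.6143
n_f = 1/1.6143 = 0.6195

0.619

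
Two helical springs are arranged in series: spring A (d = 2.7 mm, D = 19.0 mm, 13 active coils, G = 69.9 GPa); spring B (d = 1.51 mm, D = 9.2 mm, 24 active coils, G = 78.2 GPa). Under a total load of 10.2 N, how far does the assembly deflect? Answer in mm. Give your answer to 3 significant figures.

k_A = Gd⁴/(8D³N_a) = (69.9×10³)(2.7⁴)/(8·19.0³·13) = 5.2076 N/mm
k_B = Gd⁴/(8D³N_a) = (78.2×10³)(1.51⁴)/(8·9.2³·24) = 2.7193 N/mm
Series: 1/k_eq = 1/5.2076 + 1/2.7193 = 0.55977; k_eq = 1.7864 N/mm
δ = F/k_eq = 10.2/1.7864 = 5.7097 mm

5.71 mm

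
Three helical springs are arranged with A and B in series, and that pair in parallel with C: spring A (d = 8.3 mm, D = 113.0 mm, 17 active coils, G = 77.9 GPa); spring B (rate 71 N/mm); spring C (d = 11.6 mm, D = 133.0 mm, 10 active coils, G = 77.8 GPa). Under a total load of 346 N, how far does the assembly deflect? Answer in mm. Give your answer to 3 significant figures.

37.1 mm

k_A = Gd⁴/(8D³N_a) = (77.9×10³)(8.3⁴)/(8·113.0³·17) = 1.884 N/mm
k_C = Gd⁴/(8D³N_a) = (77.8×10³)(11.6⁴)/(8·133.0³·10) = 7.4846 N/mm
Springs A,B series: k_AB = 1/(1/1.884+1/71) = 1.8353 N/mm; parallel with C: k_eq = 1.8353+7.4846 = 9.3198 N/mm
δ = F/k_eq = 346/9.3198 = 37.125 mm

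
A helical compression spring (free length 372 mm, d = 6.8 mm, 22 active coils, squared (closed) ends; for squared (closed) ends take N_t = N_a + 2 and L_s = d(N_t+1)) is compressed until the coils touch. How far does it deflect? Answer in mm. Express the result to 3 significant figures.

N_t = 24; L_s = 6.8·25 = 170 mm
δ_solid = L₀ − L_s = 372 − 170 = 202 mm

202 mm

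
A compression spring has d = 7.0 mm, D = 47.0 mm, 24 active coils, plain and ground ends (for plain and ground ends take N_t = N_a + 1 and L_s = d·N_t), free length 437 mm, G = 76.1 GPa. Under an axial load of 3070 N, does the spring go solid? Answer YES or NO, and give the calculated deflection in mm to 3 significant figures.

k = Gd⁴/(8D³N_a) = (76.1×10³)(7.0⁴)/(8·47.0³·24) = 9.166 N/mm
N_t = 25; L_s = 7.0·25 = 175 mm; δ_solid = L₀ − L_s = 437 − 175 = 262 mm
δ = F/k = 3070/9.166 = 334.93 mm
δ ≥ δ_solid → spring goes solid

YES, δ = 335 mm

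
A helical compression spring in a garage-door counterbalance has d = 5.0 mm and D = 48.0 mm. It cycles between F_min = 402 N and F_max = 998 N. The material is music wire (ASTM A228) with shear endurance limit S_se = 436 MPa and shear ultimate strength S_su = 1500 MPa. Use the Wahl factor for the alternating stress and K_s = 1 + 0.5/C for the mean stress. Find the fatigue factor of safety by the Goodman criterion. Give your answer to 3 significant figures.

0.800

C = D/d = 48.0/5.0 = 9.6000; K_W = (4C−1)/(4C−4)+0.615/C = 1.1513; K_s = 1+0.5/C = 1.0521
F_a = (F_max−F_min)/2 = 298 N; F_m = (F_max+F_min)/2 = 700 N
τ_a = K_W·8F_aD/(πd³) = 1.1513 × 291.4 = 335.48 MPa
τ_m = K_s·8F_mD/(πd³) = 1.0521 × 684.49 = 720.14 MPa
Goodman: 1/n_f = τ_a/S_se + τ_m/S_su = 335.48/436 + 720.14/1500 = 0.76945 + 0.48010 = 1.2495
n_f = 1/1.2495 = 0.8003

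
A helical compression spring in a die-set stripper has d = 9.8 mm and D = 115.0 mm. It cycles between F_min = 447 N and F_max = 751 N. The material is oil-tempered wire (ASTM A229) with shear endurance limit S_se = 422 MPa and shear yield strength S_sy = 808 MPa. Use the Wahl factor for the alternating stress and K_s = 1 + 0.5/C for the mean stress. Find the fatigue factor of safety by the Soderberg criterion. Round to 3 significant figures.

2.73

C = D/d = 115.0/9.8 = 11.7347; K_W = (4C−1)/(4C−4)+0.615/C = 1.1223; K_s = 1+0.5/C = 1.0426
F_a = (F_max−F_min)/2 = 152 N; F_m = (F_max+F_min)/2 = 599 N
τ_a = K_W·8F_aD/(πd³) = 1.1223 × 47.294 = 53.077 MPa
τ_m = K_s·8F_mD/(πd³) = 1.0426 × 186.37 = 194.32 MPa
Soderberg: 1/n_f = τ_a/S_se + τ_m/S_sy = 53.077/422 + 194.32/808 = 0.12577 + 0.24049 = 0.36626
n_f = 1/0.36626 = 2.73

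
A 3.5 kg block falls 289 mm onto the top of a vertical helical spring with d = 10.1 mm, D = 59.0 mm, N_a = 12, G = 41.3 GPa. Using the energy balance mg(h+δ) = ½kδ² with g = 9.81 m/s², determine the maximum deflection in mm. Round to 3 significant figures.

31.8 mm

k = Gd⁴/(8D³N_a) = (41.3×10³)(10.1⁴)/(8·59.0³·12) = 21.798 N/mm
W = mg = 3.5 × 9.81 = 34.335 N
½kδ² − Wδ − Wh = 0 → δ = (W + √(W² + 2kWh))/k
δ = (34.335 + √(1178.9 + 432587))/21.798 = (34.335 + 658.61)/21.798 = 31.79 mm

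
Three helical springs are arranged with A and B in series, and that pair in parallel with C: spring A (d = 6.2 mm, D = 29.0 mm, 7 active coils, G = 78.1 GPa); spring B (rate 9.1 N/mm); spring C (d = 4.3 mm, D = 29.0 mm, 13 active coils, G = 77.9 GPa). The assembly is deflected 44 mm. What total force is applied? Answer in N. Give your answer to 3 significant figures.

k_A = Gd⁴/(8D³N_a) = (78.1×10³)(6.2⁴)/(8·29.0³·7) = 84.496 N/mm
k_C = Gd⁴/(8D³N_a) = (77.9×10³)(4.3⁴)/(8·29.0³·13) = 10.5 N/mm
Springs A,B series: k_AB = 1/(1/84.496+1/9.1) = 8.2152 N/mm; parallel with C: k_eq = 8.2152+10.5 = 18.715 N/mm
F = k_eq·δ = 18.715·44 = 823.46 N

823 N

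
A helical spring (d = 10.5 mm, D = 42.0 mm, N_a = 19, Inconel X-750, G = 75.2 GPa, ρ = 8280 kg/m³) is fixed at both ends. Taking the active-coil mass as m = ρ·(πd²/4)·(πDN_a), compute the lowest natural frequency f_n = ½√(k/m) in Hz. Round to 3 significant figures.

106 Hz

k = Gd⁴/(8D³N_a) = (75.2×10³)(10.5⁴)/(8·42.0³·19) = 81.168 N/mm = 81168 N/m
Wire length L = πDN_a = π·42.0·19 = 2507 mm
m = ρ·(πd²/4)·L = 8280 × 86.59×10⁻⁶ m² × 2.507 m = 1.7974 kg
f_n = ½√(k/m) = 0.5·√(81168/1.7974) = 0.5·√(45158) = 106.25 Hz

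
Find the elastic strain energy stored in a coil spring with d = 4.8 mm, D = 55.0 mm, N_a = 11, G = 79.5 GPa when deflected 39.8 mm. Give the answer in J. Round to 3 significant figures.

2.28 J

k = Gd⁴/(8D³N_a) = (79.5×10³)(4.8⁴)/(8·55.0³·11) = 2.8824 N/mm
U = ½kδ² = 0.5 × 2.8824 × 39.8² = 2283 N·mm = 2.283 J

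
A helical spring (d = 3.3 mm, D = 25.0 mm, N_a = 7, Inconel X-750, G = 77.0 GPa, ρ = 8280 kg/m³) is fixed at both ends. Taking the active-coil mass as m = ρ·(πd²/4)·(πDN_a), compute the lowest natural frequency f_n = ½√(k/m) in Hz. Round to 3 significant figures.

k = Gd⁴/(8D³N_a) = (77.0×10³)(3.3⁴)/(8·25.0³·7) = 10.436 N/mm = 10436 N/m
Wire length L = πDN_a = π·25.0·7 = 549.78 mm
m = ρ·(πd²/4)·L = 8280 × 8.553×10⁻⁶ m² × 0.54978 m = 0.038935 kg
f_n = ½√(k/m) = 0.5·√(10436/0.038935) = 0.5·√(2.6804e+05) = 258.86 Hz

259 Hz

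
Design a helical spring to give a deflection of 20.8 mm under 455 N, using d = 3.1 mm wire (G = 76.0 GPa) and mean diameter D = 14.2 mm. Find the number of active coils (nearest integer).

Required rate k = F/δ = 455/20.8 = 21.875 N/mm
N_a = Gd⁴/(8D³k) = (76.0×10³ × 3.1⁴)/(8 × 14.2³ × 21.875)
    = 7.01876e+06 / 501075 = 14.01 → 14 coils

14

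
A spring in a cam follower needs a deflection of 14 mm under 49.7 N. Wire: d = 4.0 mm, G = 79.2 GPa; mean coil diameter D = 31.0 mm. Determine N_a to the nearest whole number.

24

Required rate k = F/δ = 49.7/14 = 3.55 N/mm
N_a = Gd⁴/(8D³k) = (79.2×10³ × 4.0⁴)/(8 × 31.0³ × 3.55)
    = 2.02752e+07 / 846064 = 23.96 → 24 coils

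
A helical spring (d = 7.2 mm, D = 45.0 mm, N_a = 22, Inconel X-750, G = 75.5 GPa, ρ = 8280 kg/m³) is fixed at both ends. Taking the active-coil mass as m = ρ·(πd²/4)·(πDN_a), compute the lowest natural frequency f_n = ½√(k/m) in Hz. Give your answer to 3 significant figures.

54.9 Hz

k = Gd⁴/(8D³N_a) = (75.5×10³)(7.2⁴)/(8·45.0³·22) = 12.651 N/mm = 12651 N/m
Wire length L = πDN_a = π·45.0·22 = 3110.2 mm
m = ρ·(πd²/4)·L = 8280 × 40.715×10⁻⁶ m² × 3.1102 m = 1.0485 kg
f_n = ½√(k/m) = 0.5·√(12651/1.0485) = 0.5·√(12066) = 54.922 Hz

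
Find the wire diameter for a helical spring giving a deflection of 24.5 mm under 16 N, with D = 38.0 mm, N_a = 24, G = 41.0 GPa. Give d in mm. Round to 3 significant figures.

Required rate k = F/δ = 16/24.5 = 0.65306 N/mm
d = (8D³N_a·k / G)^(1/4) = (8·38.0³·24·0.65306 / (41.0×10³))^0.25
  = (167.81)^0.25 = 3.5992 mm

3.60 mm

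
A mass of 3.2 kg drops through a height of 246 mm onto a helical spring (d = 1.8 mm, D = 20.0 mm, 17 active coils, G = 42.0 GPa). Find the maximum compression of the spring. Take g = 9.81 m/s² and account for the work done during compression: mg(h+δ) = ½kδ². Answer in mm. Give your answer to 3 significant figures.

287 mm

k = Gd⁴/(8D³N_a) = (42.0×10³)(1.8⁴)/(8·20.0³·17) = 0.40524 N/mm
W = mg = 3.2 × 9.81 = 31.392 N
½kδ² − Wδ − Wh = 0 → δ = (W + √(W² + 2kWh))/k
δ = (31.392 + √(985.46 + 6258.85))/0.40524 = (31.392 + 85.113)/0.40524 = 287.5 mm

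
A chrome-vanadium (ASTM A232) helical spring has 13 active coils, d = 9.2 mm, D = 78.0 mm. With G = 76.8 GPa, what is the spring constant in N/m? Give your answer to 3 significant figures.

k = Gd⁴/(8D³N_a) = (76.8×10³ × 9.2⁴) / (8 × 78.0³ × 13)
  = 5.5019e+08 / 4.93534e+07 = 11.148 N/mm = 11148 N/m

11100 N/m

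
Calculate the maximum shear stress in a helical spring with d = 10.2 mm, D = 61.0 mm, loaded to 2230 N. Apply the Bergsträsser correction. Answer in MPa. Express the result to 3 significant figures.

404 MPa

Spring index C = D/d = 61.0/10.2 = 5.9804
K_B = (4C+2)/(4C−3) = 25.922/20.922 = 1.2390
τ₀ = 8FD/(πd³) = 8·2230·61.0/(π·10.2³) = 1.08824e+06/3333.9 = 326.42 MPa
τ_max = K·τ₀ = 1.2390 × 326.42 = 404.43 MPa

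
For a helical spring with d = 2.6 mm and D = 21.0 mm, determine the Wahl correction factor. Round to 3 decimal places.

C = D/d = 21.0/2.6 = 8.0769
K_W = (4C−1)/(4C−4) + 0.615/C = 31.308/28.308 + 0.0761 = 1.1821

1.182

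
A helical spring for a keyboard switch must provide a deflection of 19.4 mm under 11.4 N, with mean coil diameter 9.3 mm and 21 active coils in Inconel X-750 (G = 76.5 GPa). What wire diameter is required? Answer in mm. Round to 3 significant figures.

Required rate k = F/δ = 11.4/19.4 = 0.58763 N/mm
d = (8D³N_a·k / G)^(1/4) = (8·9.3³·21·0.58763 / (76.5×10³))^0.25
  = (1.038)^0.25 = 1.0094 mm

1.01 mm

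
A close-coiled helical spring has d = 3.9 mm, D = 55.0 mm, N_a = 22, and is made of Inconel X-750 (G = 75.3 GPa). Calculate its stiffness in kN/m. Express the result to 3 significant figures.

k = Gd⁴/(8D³N_a) = (75.3×10³ × 3.9⁴) / (8 × 55.0³ × 22)
  = 1.74202e+07 / 2.9282e+07 = 0.59491 N/mm

0.595 kN/m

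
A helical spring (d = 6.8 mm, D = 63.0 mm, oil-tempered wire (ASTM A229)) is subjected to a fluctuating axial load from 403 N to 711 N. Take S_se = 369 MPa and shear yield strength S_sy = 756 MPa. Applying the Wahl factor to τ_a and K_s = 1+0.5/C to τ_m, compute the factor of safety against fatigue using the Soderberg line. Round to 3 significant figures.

1.56

C = D/d = 63.0/6.8 = 9.2647; K_W = (4C−1)/(4C−4)+0.615/C = 1.1571; K_s = 1+0.5/C = 1.0540
F_a = (F_max−F_min)/2 = 154 N; F_m = (F_max+F_min)/2 = 557 N
τ_a = K_W·8F_aD/(πd³) = 1.1571 × 78.573 = 90.919 MPa
τ_m = K_s·8F_mD/(πd³) = 1.0540 × 284.19 = 299.53 MPa
Soderberg: 1/n_f = τ_a/S_se + τ_m/S_sy = 90.919/369 + 299.53/756 = 0.24639 + 0.39620 = 0.64259
n_f = 1/0.64259 = 1.556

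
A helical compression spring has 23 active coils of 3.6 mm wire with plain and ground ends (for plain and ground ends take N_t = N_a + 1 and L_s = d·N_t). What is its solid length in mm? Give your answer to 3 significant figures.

plain and ground ends: N_t = N_a + 1 = 23 + 1 = 24
L_s = d·N_t = 3.6 × 24 = 86.4 mm

86.4 mm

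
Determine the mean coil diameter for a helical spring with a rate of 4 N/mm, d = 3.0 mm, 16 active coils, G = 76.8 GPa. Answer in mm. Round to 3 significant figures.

D = (Gd⁴/(8N_a·k))^(1/3) = (76.8×10³·3.0⁴/(8·16·4))^(1/3)
  = (12150)^(1/3) = 22.9893 mm

23.0 mm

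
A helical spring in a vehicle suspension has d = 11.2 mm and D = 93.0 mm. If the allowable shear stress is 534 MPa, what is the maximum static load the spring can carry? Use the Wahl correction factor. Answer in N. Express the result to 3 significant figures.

C = D/d = 93.0/11.2 = 8.3036
K_W = (4C−1)/(4C−4) + 0.615/C = 32.214/29.214 + 0.0741 = 1.1768
τ_max = K·8FD/(πd³) → F_max = τ_allow·πd³/(8DK)
F_max = 534·π·11.2³/(8·93.0·1.1768) = 2.3569e+06/875.5 = 2692.1 N

2690 N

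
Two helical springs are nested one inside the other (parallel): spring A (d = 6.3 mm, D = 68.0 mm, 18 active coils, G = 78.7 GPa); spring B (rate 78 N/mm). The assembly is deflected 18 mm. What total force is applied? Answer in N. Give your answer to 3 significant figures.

1450 N

k_A = Gd⁴/(8D³N_a) = (78.7×10³)(6.3⁴)/(8·68.0³·18) = 2.7381 N/mm
Parallel: k_eq = 2.7381 + 78 = 80.738 N/mm
F = k_eq·δ = 80.738·18 = 1453.3 N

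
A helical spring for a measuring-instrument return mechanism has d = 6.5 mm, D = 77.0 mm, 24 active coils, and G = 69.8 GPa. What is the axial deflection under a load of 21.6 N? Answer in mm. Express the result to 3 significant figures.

k = Gd⁴/(8D³N_a) = (69.8×10³)(6.5⁴)/(8·77.0³·24) = 1.4215 N/mm
δ = F/k = 21.6 / 1.4215 = 15.196 mm

15.2 mm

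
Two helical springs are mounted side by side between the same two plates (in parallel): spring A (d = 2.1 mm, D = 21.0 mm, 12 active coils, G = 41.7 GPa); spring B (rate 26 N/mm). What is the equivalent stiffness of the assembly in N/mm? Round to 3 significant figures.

26.9 N/mm

k_A = Gd⁴/(8D³N_a) = (41.7×10³)(2.1⁴)/(8·21.0³·12) = 0.91219 N/mm
Parallel: k_eq = 0.91219 + 26 = 26.912 N/mm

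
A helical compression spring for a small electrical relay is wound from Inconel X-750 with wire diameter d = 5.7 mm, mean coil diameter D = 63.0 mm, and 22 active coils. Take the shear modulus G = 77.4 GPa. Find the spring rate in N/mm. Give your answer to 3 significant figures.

k = Gd⁴/(8D³N_a) = (77.4×10³ × 5.7⁴) / (8 × 63.0³ × 22)
  = 8.17034e+07 / 4.40083e+07 = 1.8565 N/mm

1.86 N/mm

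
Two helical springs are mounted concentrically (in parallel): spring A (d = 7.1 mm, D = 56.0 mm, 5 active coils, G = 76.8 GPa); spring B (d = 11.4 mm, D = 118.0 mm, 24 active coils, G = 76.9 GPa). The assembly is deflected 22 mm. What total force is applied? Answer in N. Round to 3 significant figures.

702 N

k_A = Gd⁴/(8D³N_a) = (76.8×10³)(7.1⁴)/(8·56.0³·5) = 27.782 N/mm
k_B = Gd⁴/(8D³N_a) = (76.9×10³)(11.4⁴)/(8·118.0³·24) = 4.1172 N/mm
Parallel: k_eq = 27.782 + 4.1172 = 31.9 N/mm
F = k_eq·δ = 31.9·22 = 701.79 N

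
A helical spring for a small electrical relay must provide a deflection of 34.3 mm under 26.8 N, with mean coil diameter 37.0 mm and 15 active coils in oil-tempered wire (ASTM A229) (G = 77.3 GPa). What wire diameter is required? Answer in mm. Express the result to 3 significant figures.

2.80 mm

Required rate k = F/δ = 26.8/34.3 = 0.78134 N/mm
d = (8D³N_a·k / G)^(1/4) = (8·37.0³·15·0.78134 / (77.3×10³))^0.25
  = (61.439)^0.25 = 2.7997 mm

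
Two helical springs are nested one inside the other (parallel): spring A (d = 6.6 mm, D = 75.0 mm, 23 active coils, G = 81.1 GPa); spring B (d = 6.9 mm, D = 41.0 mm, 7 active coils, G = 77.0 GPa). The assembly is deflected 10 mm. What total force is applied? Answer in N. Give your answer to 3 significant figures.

k_A = Gd⁴/(8D³N_a) = (81.1×10³)(6.6⁴)/(8·75.0³·23) = 1.9824 N/mm
k_B = Gd⁴/(8D³N_a) = (77.0×10³)(6.9⁴)/(8·41.0³·7) = 45.222 N/mm
Parallel: k_eq = 1.9824 + 45.222 = 47.204 N/mm
F = k_eq·δ = 47.204·10 = 472.04 N

472 N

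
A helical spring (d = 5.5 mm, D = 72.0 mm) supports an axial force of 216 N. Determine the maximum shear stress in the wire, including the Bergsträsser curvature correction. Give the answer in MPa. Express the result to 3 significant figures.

262 MPa

Spring index C = D/d = 72.0/5.5 = 13.0909
K_B = (4C+2)/(4C−3) = 54.364/49.364 = 1.1013
τ₀ = 8FD/(πd³) = 8·216·72.0/(π·5.5³) = 124416/522.68 = 238.03 MPa
τ_max = K·τ₀ = 1.1013 × 238.03 = 262.14 MPa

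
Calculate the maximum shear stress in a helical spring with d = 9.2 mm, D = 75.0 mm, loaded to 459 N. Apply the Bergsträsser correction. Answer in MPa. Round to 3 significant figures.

132 MPa

Spring index C = D/d = 75.0/9.2 = 8.1522
K_B = (4C+2)/(4C−3) = 34.609/29.609 = 1.1689
τ₀ = 8FD/(πd³) = 8·459·75.0/(π·9.2³) = 275400/2446.3 = 112.58 MPa
τ_max = K·τ₀ = 1.1689 × 112.58 = 131.59 MPa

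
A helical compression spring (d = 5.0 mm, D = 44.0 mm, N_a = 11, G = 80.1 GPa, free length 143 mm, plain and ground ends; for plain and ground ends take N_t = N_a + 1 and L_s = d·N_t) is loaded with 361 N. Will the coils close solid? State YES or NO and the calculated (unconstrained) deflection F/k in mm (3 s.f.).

NO, δ = 54.1 mm

k = Gd⁴/(8D³N_a) = (80.1×10³)(5.0⁴)/(8·44.0³·11) = 6.6784 N/mm
N_t = 12; L_s = 5.0·12 = 60 mm; δ_solid = L₀ − L_s = 143 − 60 = 83 mm
δ = F/k = 361/6.6784 = 54.055 mm
δ < δ_solid → spring does not go solid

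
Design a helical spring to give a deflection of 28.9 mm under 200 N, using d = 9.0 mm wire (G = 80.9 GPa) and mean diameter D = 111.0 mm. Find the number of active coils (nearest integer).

Required rate k = F/δ = 200/28.9 = 6.9204 N/mm
N_a = Gd⁴/(8D³k) = (80.9×10³ × 9.0⁴)/(8 × 111.0³ × 6.9204)
    = 5.30785e+08 / 7.57166e+07 = 7.01 → 7 coils

7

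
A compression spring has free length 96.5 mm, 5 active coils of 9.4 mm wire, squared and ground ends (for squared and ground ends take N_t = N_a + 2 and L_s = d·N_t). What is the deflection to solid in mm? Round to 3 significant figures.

N_t = 7; L_s = 9.4·7 = 65.8 mm
δ_solid = L₀ − L_s = 96.5 − 65.8 = 30.7 mm

30.7 mm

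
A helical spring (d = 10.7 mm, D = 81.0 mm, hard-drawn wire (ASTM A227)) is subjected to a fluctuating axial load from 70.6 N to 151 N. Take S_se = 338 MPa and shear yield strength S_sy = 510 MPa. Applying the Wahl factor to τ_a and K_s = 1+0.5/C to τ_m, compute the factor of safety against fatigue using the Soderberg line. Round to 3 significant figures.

C = D/d = 81.0/10.7 = 7.5701; K_W = (4C−1)/(4C−4)+0.615/C = 1.1954; K_s = 1+0.5/C = 1.0660
F_a = (F_max−F_min)/2 = 40.2 N; F_m = (F_max+F_min)/2 = 110.8 N
τ_a = K_W·8F_aD/(πd³) = 1.1954 × 6.7686 = 8.0912 MPa
τ_m = K_s·8F_mD/(πd³) = 1.0660 × 18.656 = 19.888 MPa
Soderberg: 1/n_f = τ_a/S_se + τ_m/S_sy = 8.0912/338 + 19.888/510 = 0.02394 + 0.03900 = 0.062934
n_f = 1/0.062934 = 15.89

15.9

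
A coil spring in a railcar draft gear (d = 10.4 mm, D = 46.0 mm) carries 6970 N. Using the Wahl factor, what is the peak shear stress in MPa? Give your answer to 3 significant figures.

986 MPa

Spring index C = D/d = 46.0/10.4 = 4.4231
K_W = (4C−1)/(4C−4) + 0.615/C = 16.692/13.692 + 0.1390 = 1.3581
τ₀ = 8FD/(πd³) = 8·6970·46.0/(π·10.4³) = 2.56496e+06/3533.9 = 725.82 MPa
τ_max = K·τ₀ = 1.3581 × 725.82 = 985.77 MPa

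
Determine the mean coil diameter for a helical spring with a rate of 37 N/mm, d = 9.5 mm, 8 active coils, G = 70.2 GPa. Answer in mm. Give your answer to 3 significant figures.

62.3 mm

D = (Gd⁴/(8N_a·k))^(1/3) = (70.2×10³·9.5⁴/(8·8·37))^(1/3)
  = (241463)^(1/3) = 62.2706 mm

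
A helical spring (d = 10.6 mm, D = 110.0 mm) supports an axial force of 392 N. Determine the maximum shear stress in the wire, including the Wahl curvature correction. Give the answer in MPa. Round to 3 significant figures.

Spring index C = D/d = 110.0/10.6 = 10.3774
K_W = (4C−1)/(4C−4) + 0.615/C = 40.509/37.509 + 0.0593 = 1.1392
τ₀ = 8FD/(πd³) = 8·392·110.0/(π·10.6³) = 344960/3741.7 = 92.194 MPa
τ_max = K·τ₀ = 1.1392 × 92.194 = 105.03 MPa

105 MPa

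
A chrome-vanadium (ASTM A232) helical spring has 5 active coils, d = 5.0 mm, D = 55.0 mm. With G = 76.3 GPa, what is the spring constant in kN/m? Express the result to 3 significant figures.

k = Gd⁴/(8D³N_a) = (76.3×10³ × 5.0⁴) / (8 × 55.0³ × 5)
  = 4.76875e+07 / 6.655e+06 = 7.1657 N/mm

7.17 kN/m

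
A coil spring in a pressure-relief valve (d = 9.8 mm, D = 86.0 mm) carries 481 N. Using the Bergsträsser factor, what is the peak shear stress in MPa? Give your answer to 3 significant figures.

Spring index C = D/d = 86.0/9.8 = 8.7755
K_B = (4C+2)/(4C−3) = 37.102/32.102 = 1.1558
τ₀ = 8FD/(πd³) = 8·481·86.0/(π·9.8³) = 330928/2956.8 = 111.92 MPa
τ_max = K·τ₀ = 1.1558 × 111.92 = 129.35 MPa

129 MPa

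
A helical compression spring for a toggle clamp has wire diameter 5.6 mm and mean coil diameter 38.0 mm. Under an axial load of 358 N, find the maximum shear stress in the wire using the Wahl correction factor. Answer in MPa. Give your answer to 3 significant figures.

241 MPa

Spring index C = D/d = 38.0/5.6 = 6.7857
K_W = (4C−1)/(4C−4) + 0.615/C = 26.143/23.143 + 0.0906 = 1.2203
τ₀ = 8FD/(πd³) = 8·358·38.0/(π·5.6³) = 108832/551.71 = 197.26 MPa
τ_max = K·τ₀ = 1.2203 × 197.26 = 240.71 MPa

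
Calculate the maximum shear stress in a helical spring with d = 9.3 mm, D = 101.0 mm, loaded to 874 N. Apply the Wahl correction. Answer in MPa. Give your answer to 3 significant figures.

Spring index C = D/d = 101.0/9.3 = 10.8602
K_W = (4C−1)/(4C−4) + 0.615/C = 42.441/39.441 + 0.0566 = 1.1327
τ₀ = 8FD/(πd³) = 8·874·101.0/(π·9.3³) = 706192/2527 = 279.46 MPa
τ_max = K·τ₀ = 1.1327 × 279.46 = 316.55 MPa

317 MPa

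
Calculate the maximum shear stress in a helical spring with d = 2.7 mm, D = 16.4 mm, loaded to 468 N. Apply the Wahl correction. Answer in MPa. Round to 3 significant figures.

Spring index C = D/d = 16.4/2.7 = 6.0741
K_W = (4C−1)/(4C−4) + 0.615/C = 23.296/20.296 + 0.1013 = 1.2491
τ₀ = 8FD/(πd³) = 8·468·16.4/(π·2.7³) = 61401.6/61.836 = 992.98 MPa
τ_max = K·τ₀ = 1.2491 × 992.98 = 1240.3 MPa

1240 MPa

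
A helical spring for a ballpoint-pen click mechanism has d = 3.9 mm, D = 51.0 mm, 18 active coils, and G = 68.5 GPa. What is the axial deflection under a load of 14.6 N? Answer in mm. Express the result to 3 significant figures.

k = Gd⁴/(8D³N_a) = (68.5×10³)(3.9⁴)/(8·51.0³·18) = 0.82961 N/mm
δ = F/k = 14.6 / 0.82961 = 17.599 mm

17.6 mm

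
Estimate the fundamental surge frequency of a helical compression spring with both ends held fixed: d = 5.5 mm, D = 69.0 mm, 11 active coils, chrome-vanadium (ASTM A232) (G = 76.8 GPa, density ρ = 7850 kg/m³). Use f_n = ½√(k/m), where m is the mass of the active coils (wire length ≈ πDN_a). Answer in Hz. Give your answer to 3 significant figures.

37.0 Hz

k = Gd⁴/(8D³N_a) = (76.8×10³)(5.5⁴)/(8·69.0³·11) = 2.431 N/mm = 2431 N/m
Wire length L = πDN_a = π·69.0·11 = 2384.5 mm
m = ρ·(πd²/4)·L = 7850 × 23.758×10⁻⁶ m² × 2.3845 m = 0.44471 kg
f_n = ½√(k/m) = 0.5·√(2431/0.44471) = 0.5·√(5466.5) = 36.968 Hz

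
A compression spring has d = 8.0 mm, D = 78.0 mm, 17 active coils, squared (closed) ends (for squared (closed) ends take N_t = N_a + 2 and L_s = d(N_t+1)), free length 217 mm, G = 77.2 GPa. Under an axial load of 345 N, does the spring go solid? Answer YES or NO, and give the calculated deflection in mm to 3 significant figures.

k = Gd⁴/(8D³N_a) = (77.2×10³)(8.0⁴)/(8·78.0³·17) = 4.8995 N/mm
N_t = 19; L_s = 8.0·20 = 160 mm; δ_solid = L₀ − L_s = 217 − 160 = 57 mm
δ = F/k = 345/4.8995 = 70.415 mm
δ ≥ δ_solid → spring goes solid

YES, δ = 70.4 mm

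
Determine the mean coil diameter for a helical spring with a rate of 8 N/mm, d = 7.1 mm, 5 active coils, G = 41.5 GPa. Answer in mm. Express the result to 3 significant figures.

D = (Gd⁴/(8N_a·k))^(1/3) = (41.5×10³·7.1⁴/(8·5·8))^(1/3)
  = (329558)^(1/3) = 69.0733 mm

69.1 mm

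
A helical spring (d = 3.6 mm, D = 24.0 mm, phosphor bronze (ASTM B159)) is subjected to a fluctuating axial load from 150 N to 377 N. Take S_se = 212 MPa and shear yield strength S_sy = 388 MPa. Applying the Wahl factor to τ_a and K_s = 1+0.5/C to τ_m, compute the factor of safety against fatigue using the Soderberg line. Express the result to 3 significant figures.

C = D/d = 24.0/3.6 = 6.6667; K_W = (4C−1)/(4C−4)+0.615/C = 1.2246; K_s = 1+0.5/C = 1.0750
F_a = (F_max−F_min)/2 = 113.5 N; F_m = (F_max+F_min)/2 = 263.5 N
τ_a = K_W·8F_aD/(πd³) = 1.2246 × 148.68 = 182.07 MPa
τ_m = K_s·8F_mD/(πd³) = 1.0750 × 345.16 = 371.05 MPa
Soderberg: 1/n_f = τ_a/S_se + τ_m/S_sy = 182.07/212 + 371.05/388 = 0.85881 + 0.95632 = 1.8151
n_f = 1/1.8151 = 0.5509

0.551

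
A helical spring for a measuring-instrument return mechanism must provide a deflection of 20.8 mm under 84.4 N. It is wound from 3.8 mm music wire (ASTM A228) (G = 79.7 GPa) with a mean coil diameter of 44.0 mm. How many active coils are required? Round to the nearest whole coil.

Required rate k = F/δ = 84.4/20.8 = 4.0577 N/mm
N_a = Gd⁴/(8D³k) = (79.7×10³ × 3.8⁴)/(8 × 44.0³ × 4.0577)
    = 1.66185e+07 / 2.7652e+06 = 6.01 → 6 coils

6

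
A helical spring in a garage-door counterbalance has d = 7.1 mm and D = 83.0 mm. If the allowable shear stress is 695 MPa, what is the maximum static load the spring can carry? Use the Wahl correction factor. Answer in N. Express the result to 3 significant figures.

1050 N

C = D/d = 83.0/7.1 = 11.6901
K_W = (4C−1)/(4C−4) + 0.615/C = 45.761/42.761 + 0.0526 = 1.1228
τ_max = K·8FD/(πd³) → F_max = τ_allow·πd³/(8DK)
F_max = 695·π·7.1³/(8·83.0·1.1228) = 7.8147e+05/745.52 = 1048.2 N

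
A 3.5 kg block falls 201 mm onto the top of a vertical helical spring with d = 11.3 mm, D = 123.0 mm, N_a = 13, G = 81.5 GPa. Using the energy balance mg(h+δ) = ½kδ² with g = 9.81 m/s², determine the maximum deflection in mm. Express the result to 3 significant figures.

k = Gd⁴/(8D³N_a) = (81.5×10³)(11.3⁴)/(8·123.0³·13) = 6.8663 N/mm
W = mg = 3.5 × 9.81 = 34.335 N
½kδ² − Wδ − Wh = 0 → δ = (W + √(W² + 2kWh))/k
δ = (34.335 + √(1178.9 + 94773.3))/6.8663 = (34.335 + 309.76)/6.8663 = 50.114 mm

50.1 mm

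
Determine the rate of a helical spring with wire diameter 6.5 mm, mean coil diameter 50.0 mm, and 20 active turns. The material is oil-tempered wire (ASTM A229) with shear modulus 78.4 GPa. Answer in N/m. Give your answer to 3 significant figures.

7000 N/m

k = Gd⁴/(8D³N_a) = (78.4×10³ × 6.5⁴) / (8 × 50.0³ × 20)
  = 1.39949e+08 / 2e+07 = 6.9974 N/mm = 6997.4 N/m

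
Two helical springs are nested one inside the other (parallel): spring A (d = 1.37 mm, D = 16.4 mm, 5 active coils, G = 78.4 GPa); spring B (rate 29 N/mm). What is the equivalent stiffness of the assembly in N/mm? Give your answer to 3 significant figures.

30.6 N/mm

k_A = Gd⁴/(8D³N_a) = (78.4×10³)(1.37⁴)/(8·16.4³·5) = 1.5653 N/mm
Parallel: k_eq = 1.5653 + 29 = 30.565 N/mm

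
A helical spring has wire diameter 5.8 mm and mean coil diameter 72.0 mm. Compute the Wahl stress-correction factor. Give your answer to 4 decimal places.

C = D/d = 72.0/5.8 = 12.4138
K_W = (4C−1)/(4C−4) + 0.615/C = 48.655/45.655 + 0.0495 = 1.1153

1.1153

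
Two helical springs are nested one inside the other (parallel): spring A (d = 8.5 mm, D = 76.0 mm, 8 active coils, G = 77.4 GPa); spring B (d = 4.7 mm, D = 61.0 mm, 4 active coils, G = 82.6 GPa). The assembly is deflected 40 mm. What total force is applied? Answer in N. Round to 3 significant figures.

797 N

k_A = Gd⁴/(8D³N_a) = (77.4×10³)(8.5⁴)/(8·76.0³·8) = 14.381 N/mm
k_B = Gd⁴/(8D³N_a) = (82.6×10³)(4.7⁴)/(8·61.0³·4) = 5.5492 N/mm
Parallel: k_eq = 14.381 + 5.5492 = 19.93 N/mm
F = k_eq·δ = 19.93·40 = 797.22 N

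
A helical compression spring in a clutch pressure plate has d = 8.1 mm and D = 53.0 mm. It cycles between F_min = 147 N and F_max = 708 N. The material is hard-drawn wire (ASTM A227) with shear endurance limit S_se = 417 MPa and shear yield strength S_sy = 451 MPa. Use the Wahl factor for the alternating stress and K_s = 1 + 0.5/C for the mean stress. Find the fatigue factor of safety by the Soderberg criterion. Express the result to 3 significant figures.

C = D/d = 53.0/8.1 = 6.5432; K_W = (4C−1)/(4C−4)+0.615/C = 1.2293; K_s = 1+0.5/C = 1.0764
F_a = (F_max−F_min)/2 = 280.5 N; F_m = (F_max+F_min)/2 = 427.5 N
τ_a = K_W·8F_aD/(πd³) = 1.2293 × 71.235 = 87.569 MPa
τ_m = K_s·8F_mD/(πd³) = 1.0764 × 108.57 = 116.86 MPa
Soderberg: 1/n_f = τ_a/S_se + τ_m/S_sy = 87.569/417 + 116.86/451 = 0.21000 + 0.25912 = 0.46912
n_f = 1/0.46912 = 2.132

2.13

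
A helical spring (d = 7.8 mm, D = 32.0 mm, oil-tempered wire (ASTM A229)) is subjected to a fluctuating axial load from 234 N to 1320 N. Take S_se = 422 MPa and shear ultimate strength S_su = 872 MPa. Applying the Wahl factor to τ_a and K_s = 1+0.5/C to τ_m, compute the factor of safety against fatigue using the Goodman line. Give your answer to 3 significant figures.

C = D/d = 32.0/7.8 = 4.1026; K_W = (4C−1)/(4C−4)+0.615/C = 1.3916; K_s = 1+0.5/C = 1.1219
F_a = (F_max−F_min)/2 = 543 N; F_m = (F_max+F_min)/2 = 777 N
τ_a = K_W·8F_aD/(πd³) = 1.3916 × 93.241 = 129.76 MPa
τ_m = K_s·8F_mD/(πd³) = 1.1219 × 133.42 = 149.68 MPa
Goodman: 1/n_f = τ_a/S_se + τ_m/S_su = 129.76/422 + 149.68/872 = 0.30748 + 0.17165 = 0.47914
n_f = 1/0.47914 = 2.087

2.09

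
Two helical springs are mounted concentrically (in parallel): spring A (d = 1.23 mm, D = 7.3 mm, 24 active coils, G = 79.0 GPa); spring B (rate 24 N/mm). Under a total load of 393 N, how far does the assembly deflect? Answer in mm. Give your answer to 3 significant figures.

k_A = Gd⁴/(8D³N_a) = (79.0×10³)(1.23⁴)/(8·7.3³·24) = 2.4209 N/mm
Parallel: k_eq = 2.4209 + 24 = 26.421 N/mm
δ = F/k_eq = 393/26.421 = 14.875 mm

14.9 mm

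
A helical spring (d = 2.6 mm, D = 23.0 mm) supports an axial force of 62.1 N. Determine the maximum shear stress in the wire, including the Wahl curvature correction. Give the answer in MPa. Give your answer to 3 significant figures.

241 MPa

Spring index C = D/d = 23.0/2.6 = 8.8462
K_W = (4C−1)/(4C−4) + 0.615/C = 34.385/31.385 + 0.0695 = 1.1651
τ₀ = 8FD/(πd³) = 8·62.1·23.0/(π·2.6³) = 11426.4/55.217 = 206.94 MPa
τ_max = K·τ₀ = 1.1651 × 206.94 = 241.11 MPa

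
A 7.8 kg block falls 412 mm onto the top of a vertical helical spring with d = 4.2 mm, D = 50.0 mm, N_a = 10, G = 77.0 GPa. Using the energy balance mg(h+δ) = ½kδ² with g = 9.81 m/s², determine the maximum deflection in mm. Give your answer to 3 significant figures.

k = Gd⁴/(8D³N_a) = (77.0×10³)(4.2⁴)/(8·50.0³·10) = 2.396 N/mm
W = mg = 7.8 × 9.81 = 76.518 N
½kδ² − Wδ − Wh = 0 → δ = (W + √(W² + 2kWh))/k
δ = (76.518 + √(5855 + 151070))/2.396 = (76.518 + 396.14)/2.396 = 197.27 mm

197 mm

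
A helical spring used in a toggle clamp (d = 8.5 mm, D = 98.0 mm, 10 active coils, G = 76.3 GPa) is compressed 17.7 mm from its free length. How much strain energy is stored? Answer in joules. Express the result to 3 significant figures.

k = Gd⁴/(8D³N_a) = (76.3×10³)(8.5⁴)/(8·98.0³·10) = 5.2897 N/mm
U = ½kδ² = 0.5 × 5.2897 × 17.7² = 828.61 N·mm = 0.82861 J

0.829 J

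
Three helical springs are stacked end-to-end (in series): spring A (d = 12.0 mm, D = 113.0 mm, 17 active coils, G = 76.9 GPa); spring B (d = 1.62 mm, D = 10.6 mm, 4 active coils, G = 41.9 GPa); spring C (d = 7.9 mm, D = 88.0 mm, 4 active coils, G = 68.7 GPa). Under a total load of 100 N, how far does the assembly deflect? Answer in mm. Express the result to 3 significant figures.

33.7 mm

k_A = Gd⁴/(8D³N_a) = (76.9×10³)(12.0⁴)/(8·113.0³·17) = 8.126 N/mm
k_B = Gd⁴/(8D³N_a) = (41.9×10³)(1.62⁴)/(8·10.6³·4) = 7.5719 N/mm
k_C = Gd⁴/(8D³N_a) = (68.7×10³)(7.9⁴)/(8·88.0³·4) = 12.271 N/mm
Series: 1/k_eq = 1/8.126 + 1/7.5719 + 1/12.271 = 0.33662; k_eq = 2.9707 N/mm
δ = F/k_eq = 100/2.9707 = 33.662 mm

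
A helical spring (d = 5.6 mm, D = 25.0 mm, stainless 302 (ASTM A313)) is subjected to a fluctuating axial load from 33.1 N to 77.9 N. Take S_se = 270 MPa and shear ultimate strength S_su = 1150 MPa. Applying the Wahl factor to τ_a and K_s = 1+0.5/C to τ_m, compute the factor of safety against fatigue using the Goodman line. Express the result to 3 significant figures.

16.6

C = D/d = 25.0/5.6 = 4.4643; K_W = (4C−1)/(4C−4)+0.615/C = 1.3543; K_s = 1+0.5/C = 1.1120
F_a = (F_max−F_min)/2 = 22.4 N; F_m = (F_max+F_min)/2 = 55.5 N
τ_a = K_W·8F_aD/(πd³) = 1.3543 × 8.1202 = 10.997 MPa
τ_m = K_s·8F_mD/(πd³) = 1.1120 × 20.119 = 22.372 MPa
Goodman: 1/n_f = τ_a/S_se + τ_m/S_su = 10.997/270 + 22.372/1150 = 0.04073 + 0.01945 = 0.060183
n_f = 1/0.060183 = 16.62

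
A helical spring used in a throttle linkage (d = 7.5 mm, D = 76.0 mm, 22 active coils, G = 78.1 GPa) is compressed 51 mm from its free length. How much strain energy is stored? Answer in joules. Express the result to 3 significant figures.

k = Gd⁴/(8D³N_a) = (78.1×10³)(7.5⁴)/(8·76.0³·22) = 3.1985 N/mm
U = ½kδ² = 0.5 × 3.1985 × 51² = 4159.6 N·mm = 4.1596 J

4.16 J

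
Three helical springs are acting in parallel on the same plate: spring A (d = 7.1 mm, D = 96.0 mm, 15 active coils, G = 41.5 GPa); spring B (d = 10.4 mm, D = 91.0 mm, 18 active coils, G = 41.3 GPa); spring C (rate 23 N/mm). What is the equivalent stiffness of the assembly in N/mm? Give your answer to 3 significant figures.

28.4 N/mm

k_A = Gd⁴/(8D³N_a) = (41.5×10³)(7.1⁴)/(8·96.0³·15) = 0.99331 N/mm
k_B = Gd⁴/(8D³N_a) = (41.3×10³)(10.4⁴)/(8·91.0³·18) = 4.4524 N/mm
Parallel: k_eq = 0.99331 + 4.4524 + 23 = 28.446 N/mm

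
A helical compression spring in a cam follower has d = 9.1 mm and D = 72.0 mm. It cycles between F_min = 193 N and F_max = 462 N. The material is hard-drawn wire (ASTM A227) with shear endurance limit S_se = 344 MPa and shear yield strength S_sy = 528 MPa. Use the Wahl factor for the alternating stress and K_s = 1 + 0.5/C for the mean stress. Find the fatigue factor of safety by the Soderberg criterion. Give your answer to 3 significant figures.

3.66

C = D/d = 72.0/9.1 = 7.9121; K_W = (4C−1)/(4C−4)+0.615/C = 1.1862; K_s = 1+0.5/C = 1.0632
F_a = (F_max−F_min)/2 = 134.5 N; F_m = (F_max+F_min)/2 = 327.5 N
τ_a = K_W·8F_aD/(πd³) = 1.1862 × 32.724 = 38.819 MPa
τ_m = K_s·8F_mD/(πd³) = 1.0632 × 79.682 = 84.717 MPa
Soderberg: 1/n_f = τ_a/S_se + τ_m/S_sy = 38.819/344 + 84.717/528 = 0.11285 + 0.16045 = 0.27329
n_f = 1/0.27329 = 3.659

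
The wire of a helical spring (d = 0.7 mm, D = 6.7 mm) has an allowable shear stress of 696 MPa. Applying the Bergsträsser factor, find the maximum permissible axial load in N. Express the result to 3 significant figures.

C = D/d = 6.7/0.7 = 9.5714
K_B = (4C+2)/(4C−3) = 40.286/35.286 = 1.1417
τ_max = K·8FD/(πd³) → F_max = τ_allow·πd³/(8DK)
F_max = 696·π·0.7³/(8·6.7·1.1417) = 749.99/61.195 = 12.256 N

12.3 N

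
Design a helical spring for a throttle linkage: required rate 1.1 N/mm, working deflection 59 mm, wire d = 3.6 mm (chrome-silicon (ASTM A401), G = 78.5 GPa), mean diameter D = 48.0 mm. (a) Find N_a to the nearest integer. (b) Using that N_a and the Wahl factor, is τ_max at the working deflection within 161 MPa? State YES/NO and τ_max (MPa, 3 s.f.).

N_a = Gd⁴/(8D³k) = (78.5×10³)(3.6⁴)/(8·48.0³·1.1) = 13.55 → N_a = 14
Actual rate k = Gd⁴/(8D³·14) = 1.0645 N/mm
Working load F = kδ = 1.0645·59 = 62.804 N
C = 48.0/3.6 = 13.3333; K_W = (4C−1)/(4C−4)+0.615/C = 1.1069
τ_max = K_W·8FD/(πd³) = 1.1069·164.54 = 182.13 MPa
τ_max > 161 MPa → exceeds allowable

(a) 14 coils; (b) NO, τ_max = 182 MPa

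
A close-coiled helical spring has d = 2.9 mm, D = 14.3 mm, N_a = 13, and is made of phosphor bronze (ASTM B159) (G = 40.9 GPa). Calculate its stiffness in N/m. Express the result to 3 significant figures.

k = Gd⁴/(8D³N_a) = (40.9×10³ × 2.9⁴) / (8 × 14.3³ × 13)
  = 2.89278e+06 / 304118 = 9.512 N/mm = 9512 N/m

9510 N/m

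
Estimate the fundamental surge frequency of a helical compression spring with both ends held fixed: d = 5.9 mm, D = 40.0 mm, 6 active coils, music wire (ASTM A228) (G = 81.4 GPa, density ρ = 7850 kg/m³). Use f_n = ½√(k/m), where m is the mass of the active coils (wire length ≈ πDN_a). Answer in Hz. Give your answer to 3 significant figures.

223 Hz

k = Gd⁴/(8D³N_a) = (81.4×10³)(5.9⁴)/(8·40.0³·6) = 32.108 N/mm = 32108 N/m
Wire length L = πDN_a = π·40.0·6 = 753.98 mm
m = ρ·(πd²/4)·L = 7850 × 27.34×10⁻⁶ m² × 0.75398 m = 0.16182 kg
f_n = ½√(k/m) = 0.5·√(32108/0.16182) = 0.5·√(1.9842e+05) = 222.72 Hz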